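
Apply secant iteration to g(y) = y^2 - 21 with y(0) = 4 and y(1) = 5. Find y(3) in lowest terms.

g(4) = -5, g(5) = 4. y(2) = 5 - 4·(5 - 4)/(4 - (-5)) = 41/9.
g(5) = 4, g(41/9) = -20/81. y(3) = (41/9) - (-20/81)·((41/9) - 5)/((-20/81) - 4) = 197/43.

197/43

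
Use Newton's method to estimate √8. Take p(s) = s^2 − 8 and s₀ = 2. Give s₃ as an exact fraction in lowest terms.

p'(s) = 2s.
p(2) = −4, p'(2) = 4, so s₁ = 2 − (−4)/4 = 3.
p(3) = 1, p'(3) = 6, so s₂ = 3 − 1/6 = 17/6.
p(17/6) = 1/36, p'(17/6) = 17/3, so s₃ = (17/6) − (1/36)/(17/3) = 577/204.

577/204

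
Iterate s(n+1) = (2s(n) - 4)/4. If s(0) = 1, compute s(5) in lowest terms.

s(1) = (2·1 - 4)/4 = -1/2.
s(2) = (2·(-1/2) - 4)/4 = -5/4.
s(3) = (2·(-5/4) - 4)/4 = -13/8.
s(4) = (2·(-13/8) - 4)/4 = -29/16.
s(5) = (2·(-29/16) - 4)/4 = -61/32.

-61/32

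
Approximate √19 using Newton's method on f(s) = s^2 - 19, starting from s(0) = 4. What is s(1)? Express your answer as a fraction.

35/8

f'(s) = 2s.
f(4) = -3, f'(4) = 8, so s(1) = 4 - (-3)/8 = 35/8.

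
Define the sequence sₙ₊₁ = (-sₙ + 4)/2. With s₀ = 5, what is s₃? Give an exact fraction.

7/8

s₁ = (-5 + 4)/2 = -1/2.
s₂ = (-(-1/2) + 4)/2 = 9/4.
s₃ = (-(9/4) + 4)/2 = 7/8.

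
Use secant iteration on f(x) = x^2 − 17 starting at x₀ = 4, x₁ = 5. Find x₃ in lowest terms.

f(4) = −1, f(5) = 8. x₂ = 5 − 8·(5 − 4)/(8 − (−1)) = 37/9.
f(5) = 8, f(37/9) = −8/81. x₃ = (37/9) − (−8/81)·((37/9) − 5)/((−8/81) − 8) = 169/41.

169/41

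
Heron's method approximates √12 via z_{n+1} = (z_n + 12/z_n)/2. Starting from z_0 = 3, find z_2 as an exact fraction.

97/28

z_1 = (3 + 12/3)/2 = 7/2.
z_2 = (7/2 + 12/(7/2))/2 = 97/28.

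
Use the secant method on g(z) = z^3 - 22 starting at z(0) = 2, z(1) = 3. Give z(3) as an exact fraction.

24946/8917

g(2) = -14, g(3) = 5. z(2) = 3 - 5·(3 - 2)/(5 - (-14)) = 52/19.
g(3) = 5, g(52/19) = -10290/6859. z(3) = (52/19) - (-10290/6859)·((52/19) - 3)/((-10290/6859) - 5) = 24946/8917.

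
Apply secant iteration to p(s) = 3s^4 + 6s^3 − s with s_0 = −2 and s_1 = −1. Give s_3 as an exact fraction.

p(−2) = 2, p(−1) = −2. s_2 = (−1) − (−2)·((−1) − (−2))/((−2) − 2) = −3/2.
p(−1) = −2, p(−3/2) = −57/16. s_3 = (−3/2) − (−57/16)·((−3/2) − (−1))/((−57/16) − (−2)) = −9/25.

−9/25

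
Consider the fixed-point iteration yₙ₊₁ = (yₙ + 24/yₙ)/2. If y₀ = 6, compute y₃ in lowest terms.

y₁ = (6 + 24/6)/2 = 5.
y₂ = (5 + 24/5)/2 = 49/10.
y₃ = (49/10 + 24/(49/10))/2 = 4801/980.

4801/980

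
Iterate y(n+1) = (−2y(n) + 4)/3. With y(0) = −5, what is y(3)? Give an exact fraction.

68/27

y(1) = (−2·(−5) + 4)/3 = 14/3.
y(2) = (−2·(14/3) + 4)/3 = −16/9.
y(3) = (−2·(−16/9) + 4)/3 = 68/27.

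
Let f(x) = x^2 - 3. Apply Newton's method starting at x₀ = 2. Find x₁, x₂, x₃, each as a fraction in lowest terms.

f'(x) = 2x.
f(2) = 1, f'(2) = 4, so x₁ = 2 - 1/4 = 7/4.
f(7/4) = 1/16, f'(7/4) = 7/2, so x₂ = (7/4) - (1/16)/(7/2) = 97/56.
f(97/56) = 1/3136, f'(97/56) = 97/28, so x₃ = (97/56) - (1/3136)/(97/28) = 18817/10864.

x₁ = 7/4, x₂ = 97/56, x₃ = 18817/10864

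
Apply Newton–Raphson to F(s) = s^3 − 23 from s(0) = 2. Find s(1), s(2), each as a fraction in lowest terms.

s(1) = 13/4, s(2) = 2933/1014

F'(s) = 3s^2.
F(2) = −15, F'(2) = 12, so s(1) = 2 − (−15)/12 = 13/4.
F(13/4) = 725/64, F'(13/4) = 507/16, so s(2) = (13/4) − (725/64)/(507/16) = 2933/1014.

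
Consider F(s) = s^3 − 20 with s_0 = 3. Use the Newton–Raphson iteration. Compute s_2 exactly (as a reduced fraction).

301027/110889

F'(s) = 3s^2.
F(3) = 7, F'(3) = 27, so s_1 = 3 − 7/27 = 74/27.
F(74/27) = 11564/19683, F'(74/27) = 5476/243, so s_2 = (74/27) − (11564/19683)/(5476/243) = 301027/110889.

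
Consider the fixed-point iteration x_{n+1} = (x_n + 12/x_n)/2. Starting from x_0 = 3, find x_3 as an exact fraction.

18817/5432

x_1 = (3 + 12/3)/2 = 7/2.
x_2 = (7/2 + 12/(7/2))/2 = 97/28.
x_3 = (97/28 + 12/(97/28))/2 = 18817/5432.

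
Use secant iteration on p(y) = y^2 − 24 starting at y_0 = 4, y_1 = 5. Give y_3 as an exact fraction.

p(4) = −8, p(5) = 1. y_2 = 5 − 1·(5 − 4)/(1 − (−8)) = 44/9.
p(5) = 1, p(44/9) = −8/81. y_3 = (44/9) − (−8/81)·((44/9) − 5)/((−8/81) − 1) = 436/89.

436/89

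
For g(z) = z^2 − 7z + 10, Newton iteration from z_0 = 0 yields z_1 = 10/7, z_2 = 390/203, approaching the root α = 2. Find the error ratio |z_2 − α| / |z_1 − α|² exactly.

z_1 − α = 10/7 − 2 = −4/7, so |z_1 − α| = 4/7.
z_2 − α = 390/203 − 2 = −16/203, so |z_2 − α| = 16/203.
|z_1 − α|² = 16/49.
Ratio = (16/203) / (16/49) = 7/29.

7/29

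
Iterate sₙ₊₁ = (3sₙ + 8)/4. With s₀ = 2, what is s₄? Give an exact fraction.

781/128

s₁ = (3·2 + 8)/4 = 7/2.
s₂ = (3·(7/2) + 8)/4 = 37/8.
s₃ = (3·(37/8) + 8)/4 = 175/32.
s₄ = (3·(175/32) + 8)/4 = 781/128.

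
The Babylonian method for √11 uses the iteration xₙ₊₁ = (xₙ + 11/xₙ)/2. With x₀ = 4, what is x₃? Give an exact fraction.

4106353/1238112

x₁ = (4 + 11/4)/2 = 27/8.
x₂ = (27/8 + 11/(27/8))/2 = 1433/432.
x₃ = (1433/432 + 11/(1433/432))/2 = 4106353/1238112.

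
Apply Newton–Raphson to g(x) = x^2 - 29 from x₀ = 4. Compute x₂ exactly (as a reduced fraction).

3881/720

g'(x) = 2x.
g(4) = -13, g'(4) = 8, so x₁ = 4 - (-13)/8 = 45/8.
g(45/8) = 169/64, g'(45/8) = 45/4, so x₂ = (45/8) - (169/64)/(45/4) = 3881/720.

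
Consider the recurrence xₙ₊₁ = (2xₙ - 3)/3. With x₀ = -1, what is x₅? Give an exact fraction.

-665/243

x₁ = (2·(-1) - 3)/3 = -5/3.
x₂ = (2·(-5/3) - 3)/3 = -19/9.
x₃ = (2·(-19/9) - 3)/3 = -65/27.
x₄ = (2·(-65/27) - 3)/3 = -211/81.
x₅ = (2·(-211/81) - 3)/3 = -665/243.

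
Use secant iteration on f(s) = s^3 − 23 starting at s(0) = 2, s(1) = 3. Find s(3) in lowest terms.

f(2) = −15, f(3) = 4. s(2) = 3 − 4·(3 − 2)/(4 − (−15)) = 53/19.
f(3) = 4, f(53/19) = −8880/6859. s(3) = (53/19) − (−8880/6859)·((53/19) − 3)/((−8880/6859) − 4) = 25793/9079.

25793/9079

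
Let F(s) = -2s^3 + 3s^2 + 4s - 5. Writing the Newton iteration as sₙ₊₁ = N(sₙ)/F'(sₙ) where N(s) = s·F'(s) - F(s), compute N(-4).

309

F'(s) = -6s^2 + 6s + 4.
N(s) = s·F'(s) - F(s) = s·(-6s^2 + 6s + 4) - (-2s^3 + 3s^2 + 4s - 5) = -4s^3 + 3s^2 + 5.
N(-4) = 309.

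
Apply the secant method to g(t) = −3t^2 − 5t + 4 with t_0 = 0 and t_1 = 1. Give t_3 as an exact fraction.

11/19

g(0) = 4, g(1) = −4. t_2 = 1 − (−4)·(1 − 0)/((−4) − 4) = 1/2.
g(1) = −4, g(1/2) = 3/4. t_3 = (1/2) − (3/4)·((1/2) − 1)/((3/4) − (−4)) = 11/19.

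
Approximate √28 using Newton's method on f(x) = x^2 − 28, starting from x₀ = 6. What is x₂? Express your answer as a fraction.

f'(x) = 2x.
f(6) = 8, f'(6) = 12, so x₁ = 6 − 8/12 = 16/3.
f(16/3) = 4/9, f'(16/3) = 32/3, so x₂ = (16/3) − (4/9)/(32/3) = 127/24.

127/24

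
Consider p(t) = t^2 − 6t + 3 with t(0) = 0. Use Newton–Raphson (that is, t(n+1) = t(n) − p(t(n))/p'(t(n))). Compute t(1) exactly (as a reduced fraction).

1/2

p'(t) = 2t − 6.
p(0) = 3, p'(0) = −6, so t(1) = 0 − 3/(−6) = 1/2.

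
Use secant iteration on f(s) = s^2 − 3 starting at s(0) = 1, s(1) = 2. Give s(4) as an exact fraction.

f(1) = −2, f(2) = 1. s(2) = 2 − 1·(2 − 1)/(1 − (−2)) = 5/3.
f(2) = 1, f(5/3) = −2/9. s(3) = (5/3) − (−2/9)·((5/3) − 2)/((−2/9) − 1) = 19/11.
f(5/3) = −2/9, f(19/11) = −2/121. s(4) = (19/11) − (−2/121)·((19/11) − (5/3))/((−2/121) − (−2/9)) = 97/56.

97/56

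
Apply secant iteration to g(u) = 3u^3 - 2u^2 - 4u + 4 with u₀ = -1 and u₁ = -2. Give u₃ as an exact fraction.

-787/658

g(-1) = 3, g(-2) = -20. u₂ = (-2) - (-20)·((-2) - (-1))/((-20) - 3) = -26/23.
g(-2) = -20, g(-26/23) = 19860/12167. u₃ = (-26/23) - (19860/12167)·((-26/23) - (-2))/((19860/12167) - (-20)) = -787/658.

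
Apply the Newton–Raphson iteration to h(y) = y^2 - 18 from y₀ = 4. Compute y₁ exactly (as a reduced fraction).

17/4

h'(y) = 2y.
h(4) = -2, h'(4) = 8, so y₁ = 4 - (-2)/8 = 17/4.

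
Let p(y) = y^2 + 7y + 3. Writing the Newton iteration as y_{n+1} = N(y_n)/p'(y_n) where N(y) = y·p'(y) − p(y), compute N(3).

p'(y) = 2y + 7.
N(y) = y·p'(y) − p(y) = y·(2y + 7) − (y^2 + 7y + 3) = y^2 − 3.
N(3) = 6.

6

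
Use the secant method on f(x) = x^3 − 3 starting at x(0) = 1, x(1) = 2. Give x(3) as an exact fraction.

f(1) = −2, f(2) = 5. x(2) = 2 − 5·(2 − 1)/(5 − (−2)) = 9/7.
f(2) = 5, f(9/7) = −300/343. x(3) = (9/7) − (−300/343)·((9/7) − 2)/((−300/343) − 5) = 561/403.

561/403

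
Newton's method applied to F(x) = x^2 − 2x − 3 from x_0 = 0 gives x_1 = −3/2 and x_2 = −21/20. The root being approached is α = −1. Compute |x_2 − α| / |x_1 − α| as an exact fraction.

1/10

x_1 − α = −3/2 − (−1) = −3/2 + 1 = −1/2, so |x_1 − α| = 1/2.
x_2 − α = −21/20 − (−1) = −21/20 + 1 = −1/20, so |x_2 − α| = 1/20.
Ratio = (1/20) / (1/2) = 1/10.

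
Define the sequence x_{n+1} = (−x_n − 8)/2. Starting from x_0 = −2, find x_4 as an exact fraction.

−21/8

x_1 = (−(−2) − 8)/2 = −3.
x_2 = (−(−3) − 8)/2 = −5/2.
x_3 = (−(−5/2) − 8)/2 = −11/4.
x_4 = (−(−11/4) − 8)/2 = −21/8.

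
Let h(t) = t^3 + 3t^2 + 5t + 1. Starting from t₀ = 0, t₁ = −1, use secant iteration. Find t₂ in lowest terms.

−1/3

h(0) = 1, h(−1) = −2. t₂ = (−1) − (−2)·((−1) − 0)/((−2) − 1) = −1/3.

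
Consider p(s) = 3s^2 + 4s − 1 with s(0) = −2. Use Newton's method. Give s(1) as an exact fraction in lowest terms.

p'(s) = 6s + 4.
p(−2) = 3, p'(−2) = −8, so s(1) = (−2) − 3/(−8) = −13/8.

−13/8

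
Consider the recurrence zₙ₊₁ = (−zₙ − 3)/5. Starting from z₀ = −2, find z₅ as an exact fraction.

z₁ = (−(−2) − 3)/5 = −1/5.
z₂ = (−(−1/5) − 3)/5 = −14/25.
z₃ = (−(−14/25) − 3)/5 = −61/125.
z₄ = (−(−61/125) − 3)/5 = −314/625.
z₅ = (−(−314/625) − 3)/5 = −1561/3125.

−1561/3125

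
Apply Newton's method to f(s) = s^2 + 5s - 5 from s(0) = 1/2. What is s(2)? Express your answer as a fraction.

f'(s) = 2s + 5.
f(1/2) = -9/4, f'(1/2) = 6, so s(1) = (1/2) - (-9/4)/6 = 7/8.
f(7/8) = 9/64, f'(7/8) = 27/4, so s(2) = (7/8) - (9/64)/(27/4) = 41/48.

41/48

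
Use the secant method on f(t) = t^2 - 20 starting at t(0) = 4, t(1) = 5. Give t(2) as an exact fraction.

40/9

f(4) = -4, f(5) = 5. t(2) = 5 - 5·(5 - 4)/(5 - (-4)) = 40/9.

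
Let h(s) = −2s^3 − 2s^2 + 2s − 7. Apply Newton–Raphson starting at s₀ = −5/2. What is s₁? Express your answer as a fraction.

h'(s) = −6s^2 − 4s + 2.
h(−5/2) = 27/4, h'(−5/2) = −51/2, so s₁ = (−5/2) − (27/4)/(−51/2) = −38/17.

−38/17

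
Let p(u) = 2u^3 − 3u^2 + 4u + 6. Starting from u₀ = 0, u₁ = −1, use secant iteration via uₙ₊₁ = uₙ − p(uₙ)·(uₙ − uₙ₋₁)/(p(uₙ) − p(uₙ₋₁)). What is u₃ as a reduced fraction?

p(0) = 6, p(−1) = −3. u₂ = (−1) − (−3)·((−1) − 0)/((−3) − 6) = −2/3.
p(−1) = −3, p(−2/3) = 38/27. u₃ = (−2/3) − (38/27)·((−2/3) − (−1))/((38/27) − (−3)) = −92/119.

−92/119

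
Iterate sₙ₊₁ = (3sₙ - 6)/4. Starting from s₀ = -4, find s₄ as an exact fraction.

s₁ = (3·(-4) - 6)/4 = -9/2.
s₂ = (3·(-9/2) - 6)/4 = -39/8.
s₃ = (3·(-39/8) - 6)/4 = -165/32.
s₄ = (3·(-165/32) - 6)/4 = -687/128.

-687/128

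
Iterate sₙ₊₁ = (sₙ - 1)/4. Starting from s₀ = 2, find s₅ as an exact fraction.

-339/1024

s₁ = (2 - 1)/4 = 1/4.
s₂ = ((1/4) - 1)/4 = -3/16.
s₃ = ((-3/16) - 1)/4 = -19/64.
s₄ = ((-19/64) - 1)/4 = -83/256.
s₅ = ((-83/256) - 1)/4 = -339/1024.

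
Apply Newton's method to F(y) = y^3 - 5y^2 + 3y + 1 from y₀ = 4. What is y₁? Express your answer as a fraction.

47/11

F'(y) = 3y^2 - 10y + 3.
F(4) = -3, F'(4) = 11, so y₁ = 4 - (-3)/11 = 47/11.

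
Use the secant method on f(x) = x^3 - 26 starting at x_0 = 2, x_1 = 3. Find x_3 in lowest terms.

f(2) = -18, f(3) = 1. x_2 = 3 - 1·(3 - 2)/(1 - (-18)) = 56/19.
f(3) = 1, f(56/19) = -2718/6859. x_3 = (56/19) - (-2718/6859)·((56/19) - 3)/((-2718/6859) - 1) = 28370/9577.

28370/9577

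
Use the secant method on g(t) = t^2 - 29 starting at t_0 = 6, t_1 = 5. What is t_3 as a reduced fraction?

g(6) = 7, g(5) = -4. t_2 = 5 - (-4)·(5 - 6)/((-4) - 7) = 59/11.
g(5) = -4, g(59/11) = -28/121. t_3 = (59/11) - (-28/121)·((59/11) - 5)/((-28/121) - (-4)) = 307/57.

307/57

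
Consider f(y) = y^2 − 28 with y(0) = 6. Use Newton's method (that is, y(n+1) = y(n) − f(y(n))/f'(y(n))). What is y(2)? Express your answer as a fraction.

f'(y) = 2y.
f(6) = 8, f'(6) = 12, so y(1) = 6 − 8/12 = 16/3.
f(16/3) = 4/9, f'(16/3) = 32/3, so y(2) = (16/3) − (4/9)/(32/3) = 127/24.

127/24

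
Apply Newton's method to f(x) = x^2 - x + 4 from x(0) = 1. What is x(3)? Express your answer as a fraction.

171/119

f'(x) = 2x - 1.
f(1) = 4, f'(1) = 1, so x(1) = 1 - 4/1 = -3.
f(-3) = 16, f'(-3) = -7, so x(2) = (-3) - 16/(-7) = -5/7.
f(-5/7) = 256/49, f'(-5/7) = -17/7, so x(3) = (-5/7) - (256/49)/(-17/7) = 171/119.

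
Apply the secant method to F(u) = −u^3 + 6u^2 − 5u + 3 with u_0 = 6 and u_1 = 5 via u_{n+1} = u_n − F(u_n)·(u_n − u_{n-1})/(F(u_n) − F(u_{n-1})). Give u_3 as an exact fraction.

F(6) = −27, F(5) = 3. u_2 = 5 − 3·(5 − 6)/(3 − (−27)) = 51/10.
F(5) = 3, F(51/10) = 909/1000. u_3 = (51/10) − (909/1000)·((51/10) − 5)/((909/1000) − 3) = 3585/697.

3585/697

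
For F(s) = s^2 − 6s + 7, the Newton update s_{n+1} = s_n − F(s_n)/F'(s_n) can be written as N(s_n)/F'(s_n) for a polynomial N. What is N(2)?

F'(s) = 2s − 6.
N(s) = s·F'(s) − F(s) = s·(2s − 6) − (s^2 − 6s + 7) = s^2 − 7.
N(2) = −3.

−3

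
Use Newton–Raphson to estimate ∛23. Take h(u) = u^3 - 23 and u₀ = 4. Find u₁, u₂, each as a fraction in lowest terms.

u₁ = 151/48, u₂ = 4714759/1641672

h'(u) = 3u^2.
h(4) = 41, h'(4) = 48, so u₁ = 4 - 41/48 = 151/48.
h(151/48) = 899335/110592, h'(151/48) = 22801/768, so u₂ = (151/48) - (899335/110592)/(22801/768) = 4714759/1641672.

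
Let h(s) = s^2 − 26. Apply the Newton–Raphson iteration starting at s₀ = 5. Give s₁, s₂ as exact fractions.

h'(s) = 2s.
h(5) = −1, h'(5) = 10, so s₁ = 5 − (−1)/10 = 51/10.
h(51/10) = 1/100, h'(51/10) = 51/5, so s₂ = (51/10) − (1/100)/(51/5) = 5201/1020.

s₁ = 51/10, s₂ = 5201/1020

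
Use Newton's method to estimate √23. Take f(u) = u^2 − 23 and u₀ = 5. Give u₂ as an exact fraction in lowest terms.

f'(u) = 2u.
f(5) = 2, f'(5) = 10, so u₁ = 5 − 2/10 = 24/5.
f(24/5) = 1/25, f'(24/5) = 48/5, so u₂ = (24/5) − (1/25)/(48/5) = 1151/240.

1151/240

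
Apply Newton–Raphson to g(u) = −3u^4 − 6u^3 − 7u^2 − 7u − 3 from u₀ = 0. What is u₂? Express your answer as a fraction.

−5655/8071

g'(u) = −12u^3 − 18u^2 − 14u − 7.
g(0) = −3, g'(0) = −7, so u₁ = 0 − (−3)/(−7) = −3/7.
g(−3/7) = −2196/2401, g'(−3/7) = −1153/343, so u₂ = (−3/7) − (−2196/2401)/(−1153/343) = −5655/8071.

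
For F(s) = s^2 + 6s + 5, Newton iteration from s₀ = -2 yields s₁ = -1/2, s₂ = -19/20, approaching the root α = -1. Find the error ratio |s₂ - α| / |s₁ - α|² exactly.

1/5

s₁ - α = -1/2 - (-1) = -1/2 + 1 = 1/2, so |s₁ - α| = 1/2.
s₂ - α = -19/20 - (-1) = -19/20 + 1 = 1/20, so |s₂ - α| = 1/20.
|s₁ - α|² = 1/4.
Ratio = (1/20) / (1/4) = 1/5.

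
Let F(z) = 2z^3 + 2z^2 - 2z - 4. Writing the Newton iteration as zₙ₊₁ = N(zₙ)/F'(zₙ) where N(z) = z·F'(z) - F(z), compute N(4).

292

F'(z) = 6z^2 + 4z - 2.
N(z) = z·F'(z) - F(z) = z·(6z^2 + 4z - 2) - (2z^3 + 2z^2 - 2z - 4) = 4z^3 + 2z^2 + 4.
N(4) = 292.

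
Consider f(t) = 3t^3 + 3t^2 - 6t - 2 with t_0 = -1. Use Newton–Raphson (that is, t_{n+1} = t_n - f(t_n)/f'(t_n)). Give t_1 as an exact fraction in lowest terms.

1/3

f'(t) = 9t^2 + 6t - 6.
f(-1) = 4, f'(-1) = -3, so t_1 = (-1) - 4/(-3) = 1/3.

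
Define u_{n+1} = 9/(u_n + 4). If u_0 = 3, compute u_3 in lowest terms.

333/211

u_1 = 9/(3 + 4) = 9/7.
u_2 = 9/(9/7 + 4) = 63/37.
u_3 = 9/(63/37 + 4) = 333/211.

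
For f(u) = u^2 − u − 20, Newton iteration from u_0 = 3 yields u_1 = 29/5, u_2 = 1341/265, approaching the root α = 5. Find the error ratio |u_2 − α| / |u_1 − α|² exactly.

5/53

u_1 − α = 29/5 − 5 = 4/5, so |u_1 − α| = 4/5.
u_2 − α = 1341/265 − 5 = 16/265, so |u_2 − α| = 16/265.
|u_1 − α|² = 16/25.
Ratio = (16/265) / (16/25) = 5/53.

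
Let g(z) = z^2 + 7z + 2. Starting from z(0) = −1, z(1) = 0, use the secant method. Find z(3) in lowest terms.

−3/10

g(−1) = −4, g(0) = 2. z(2) = 0 − 2·(0 − (−1))/(2 − (−4)) = −1/3.
g(0) = 2, g(−1/3) = −2/9. z(3) = (−1/3) − (−2/9)·((−1/3) − 0)/((−2/9) − 2) = −3/10.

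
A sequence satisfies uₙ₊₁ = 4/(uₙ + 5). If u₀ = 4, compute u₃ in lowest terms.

u₁ = 4/(4 + 5) = 4/9.
u₂ = 4/(4/9 + 5) = 36/49.
u₃ = 4/(36/49 + 5) = 196/281.

196/281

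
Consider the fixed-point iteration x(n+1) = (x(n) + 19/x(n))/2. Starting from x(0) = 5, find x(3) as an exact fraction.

x(1) = (5 + 19/5)/2 = 22/5.
x(2) = (22/5 + 19/(22/5))/2 = 959/220.
x(3) = (959/220 + 19/(959/220))/2 = 1839281/421960.

1839281/421960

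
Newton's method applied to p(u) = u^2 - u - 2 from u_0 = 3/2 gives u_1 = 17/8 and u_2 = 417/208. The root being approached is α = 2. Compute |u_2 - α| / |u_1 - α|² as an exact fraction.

u_1 - α = 17/8 - 2 = 1/8, so |u_1 - α| = 1/8.
u_2 - α = 417/208 - 2 = 1/208, so |u_2 - α| = 1/208.
|u_1 - α|² = 1/64.
Ratio = (1/208) / (1/64) = 4/13.

4/13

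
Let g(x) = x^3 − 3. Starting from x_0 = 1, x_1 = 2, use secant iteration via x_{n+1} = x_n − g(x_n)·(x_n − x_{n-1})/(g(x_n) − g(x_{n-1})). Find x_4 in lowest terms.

20671423/14273229

g(1) = −2, g(2) = 5. x_2 = 2 − 5·(2 − 1)/(5 − (−2)) = 9/7.
g(2) = 5, g(9/7) = −300/343. x_3 = (9/7) − (−300/343)·((9/7) − 2)/((−300/343) − 5) = 561/403.
g(9/7) = −300/343, g(561/403) = −19794000/65450827. x_4 = (561/403) − (−19794000/65450827)·((561/403) − (9/7))/((−19794000/65450827) − (−300/343)) = 20671423/14273229.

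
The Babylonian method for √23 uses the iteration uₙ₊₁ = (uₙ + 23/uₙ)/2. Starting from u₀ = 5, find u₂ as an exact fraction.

1151/240

u₁ = (5 + 23/5)/2 = 24/5.
u₂ = (24/5 + 23/(24/5))/2 = 1151/240.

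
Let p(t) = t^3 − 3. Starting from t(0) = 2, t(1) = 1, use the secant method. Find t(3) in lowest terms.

p(2) = 5, p(1) = −2. t(2) = 1 − (−2)·(1 − 2)/((−2) − 5) = 9/7.
p(1) = −2, p(9/7) = −300/343. t(3) = (9/7) − (−300/343)·((9/7) − 1)/((−300/343) − (−2)) = 291/193.

291/193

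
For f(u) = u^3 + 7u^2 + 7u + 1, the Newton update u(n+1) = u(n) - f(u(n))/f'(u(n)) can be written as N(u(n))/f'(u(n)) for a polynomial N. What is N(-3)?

8

f'(u) = 3u^2 + 14u + 7.
N(u) = u·f'(u) - f(u) = u·(3u^2 + 14u + 7) - (u^3 + 7u^2 + 7u + 1) = 2u^3 + 7u^2 - 1.
N(-3) = 8.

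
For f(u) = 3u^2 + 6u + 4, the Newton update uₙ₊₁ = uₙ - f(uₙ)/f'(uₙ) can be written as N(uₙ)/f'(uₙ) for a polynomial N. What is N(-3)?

f'(u) = 6u + 6.
N(u) = u·f'(u) - f(u) = u·(6u + 6) - (3u^2 + 6u + 4) = 3u^2 - 4.
N(-3) = 23.

23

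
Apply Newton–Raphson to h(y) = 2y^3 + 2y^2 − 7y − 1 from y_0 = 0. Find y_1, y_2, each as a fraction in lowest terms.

y_1 = −1/7, y_2 = −353/2555

h'(y) = 6y^2 + 4y − 7.
h(0) = −1, h'(0) = −7, so y_1 = 0 − (−1)/(−7) = −1/7.
h(−1/7) = 12/343, h'(−1/7) = −365/49, so y_2 = (−1/7) − (12/343)/(−365/49) = −353/2555.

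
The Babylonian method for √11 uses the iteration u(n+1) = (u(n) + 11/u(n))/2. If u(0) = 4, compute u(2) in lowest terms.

1433/432

u(1) = (4 + 11/4)/2 = 27/8.
u(2) = (27/8 + 11/(27/8))/2 = 1433/432.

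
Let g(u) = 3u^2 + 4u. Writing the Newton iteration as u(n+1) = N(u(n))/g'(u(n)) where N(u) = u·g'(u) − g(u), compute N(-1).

3

g'(u) = 6u + 4.
N(u) = u·g'(u) − g(u) = u·(6u + 4) − (3u^2 + 4u) = 3u^2.
N(-1) = 3.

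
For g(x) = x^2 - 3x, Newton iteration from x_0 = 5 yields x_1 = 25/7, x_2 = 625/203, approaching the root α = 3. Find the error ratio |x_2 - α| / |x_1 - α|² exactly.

x_1 - α = 25/7 - 3 = 4/7, so |x_1 - α| = 4/7.
x_2 - α = 625/203 - 3 = 16/203, so |x_2 - α| = 16/203.
|x_1 - α|² = 16/49.
Ratio = (16/203) / (16/49) = 7/29.

7/29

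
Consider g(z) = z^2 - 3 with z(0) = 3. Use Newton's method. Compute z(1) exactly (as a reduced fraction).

2

g'(z) = 2z.
g(3) = 6, g'(3) = 6, so z(1) = 3 - 6/6 = 2.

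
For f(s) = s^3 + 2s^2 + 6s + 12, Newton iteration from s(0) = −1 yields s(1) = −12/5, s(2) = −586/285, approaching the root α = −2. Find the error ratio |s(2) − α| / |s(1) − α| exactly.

s(1) − α = −12/5 − (−2) = −12/5 + 2 = −2/5, so |s(1) − α| = 2/5.
s(2) − α = −586/285 − (−2) = −586/285 + 2 = −16/285, so |s(2) − α| = 16/285.
Ratio = (16/285) / (2/5) = 8/57.

8/57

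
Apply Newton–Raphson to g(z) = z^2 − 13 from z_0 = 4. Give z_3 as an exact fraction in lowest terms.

g'(z) = 2z.
g(4) = 3, g'(4) = 8, so z_1 = 4 − 3/8 = 29/8.
g(29/8) = 9/64, g'(29/8) = 29/4, so z_2 = (29/8) − (9/64)/(29/4) = 1673/464.
g(1673/464) = 81/215296, g'(1673/464) = 1673/232, so z_3 = (1673/464) − (81/215296)/(1673/232) = 5597777/1552544.

5597777/1552544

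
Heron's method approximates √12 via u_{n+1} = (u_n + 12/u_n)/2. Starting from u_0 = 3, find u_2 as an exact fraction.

97/28

u_1 = (3 + 12/3)/2 = 7/2.
u_2 = (7/2 + 12/(7/2))/2 = 97/28.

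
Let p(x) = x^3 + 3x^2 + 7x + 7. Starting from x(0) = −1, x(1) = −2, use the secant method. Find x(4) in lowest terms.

−231667/157196

p(−1) = 2, p(−2) = −3. x(2) = (−2) − (−3)·((−2) − (−1))/((−3) − 2) = −7/5.
p(−2) = −3, p(−7/5) = 42/125. x(3) = (−7/5) − (42/125)·((−7/5) − (−2))/((42/125) − (−3)) = −203/139.
p(−7/5) = 42/125, p(−203/139) = 162918/2685619. x(4) = (−203/139) − (162918/2685619)·((−203/139) − (−7/5))/((162918/2685619) − (42/125)) = −231667/157196.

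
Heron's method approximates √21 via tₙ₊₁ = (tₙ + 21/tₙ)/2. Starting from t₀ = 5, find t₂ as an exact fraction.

527/115

t₁ = (5 + 21/5)/2 = 23/5.
t₂ = (23/5 + 21/(23/5))/2 = 527/115.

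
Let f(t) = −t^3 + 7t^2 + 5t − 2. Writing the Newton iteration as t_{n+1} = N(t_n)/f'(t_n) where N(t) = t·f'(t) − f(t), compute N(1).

7

f'(t) = −3t^2 + 14t + 5.
N(t) = t·f'(t) − f(t) = t·(−3t^2 + 14t + 5) − (−t^3 + 7t^2 + 5t − 2) = −2t^3 + 7t^2 + 2.
N(1) = 7.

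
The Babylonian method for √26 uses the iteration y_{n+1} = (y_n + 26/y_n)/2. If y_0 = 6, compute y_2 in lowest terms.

1897/372

y_1 = (6 + 26/6)/2 = 31/6.
y_2 = (31/6 + 26/(31/6))/2 = 1897/372.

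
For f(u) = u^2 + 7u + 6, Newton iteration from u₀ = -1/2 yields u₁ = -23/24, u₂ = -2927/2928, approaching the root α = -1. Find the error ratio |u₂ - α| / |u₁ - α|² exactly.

u₁ - α = -23/24 - (-1) = -23/24 + 1 = 1/24, so |u₁ - α| = 1/24.
u₂ - α = -2927/2928 - (-1) = -2927/2928 + 1 = 1/2928, so |u₂ - α| = 1/2928.
|u₁ - α|² = 1/576.
Ratio = (1/2928) / (1/576) = 12/61.

12/61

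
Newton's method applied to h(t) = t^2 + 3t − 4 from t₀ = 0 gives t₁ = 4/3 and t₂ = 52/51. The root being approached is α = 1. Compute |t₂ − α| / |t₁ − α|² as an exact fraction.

t₁ − α = 4/3 − 1 = 1/3, so |t₁ − α| = 1/3.
t₂ − α = 52/51 − 1 = 1/51, so |t₂ − α| = 1/51.
|t₁ − α|² = 1/9.
Ratio = (1/51) / (1/9) = 3/17.

3/17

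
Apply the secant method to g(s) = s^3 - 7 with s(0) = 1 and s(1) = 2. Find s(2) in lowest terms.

g(1) = -6, g(2) = 1. s(2) = 2 - 1·(2 - 1)/(1 - (-6)) = 13/7.

13/7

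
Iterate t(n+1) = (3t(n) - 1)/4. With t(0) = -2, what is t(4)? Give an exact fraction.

-337/256

t(1) = (3·(-2) - 1)/4 = -7/4.
t(2) = (3·(-7/4) - 1)/4 = -25/16.
t(3) = (3·(-25/16) - 1)/4 = -91/64.
t(4) = (3·(-91/64) - 1)/4 = -337/256.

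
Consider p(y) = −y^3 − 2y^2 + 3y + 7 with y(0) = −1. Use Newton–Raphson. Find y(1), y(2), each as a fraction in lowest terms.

y(1) = −7/4, y(2) = −77/26

p'(y) = −3y^2 − 4y + 3.
p(−1) = 3, p'(−1) = 4, so y(1) = (−1) − 3/4 = −7/4.
p(−7/4) = 63/64, p'(−7/4) = 13/16, so y(2) = (−7/4) − (63/64)/(13/16) = −77/26.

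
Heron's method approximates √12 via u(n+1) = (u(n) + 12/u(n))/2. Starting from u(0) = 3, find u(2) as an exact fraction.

97/28

u(1) = (3 + 12/3)/2 = 7/2.
u(2) = (7/2 + 12/(7/2))/2 = 97/28.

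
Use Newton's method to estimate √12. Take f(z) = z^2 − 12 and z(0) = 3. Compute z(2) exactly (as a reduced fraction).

97/28

f'(z) = 2z.
f(3) = −3, f'(3) = 6, so z(1) = 3 − (−3)/6 = 7/2.
f(7/2) = 1/4, f'(7/2) = 7, so z(2) = (7/2) − (1/4)/7 = 97/28.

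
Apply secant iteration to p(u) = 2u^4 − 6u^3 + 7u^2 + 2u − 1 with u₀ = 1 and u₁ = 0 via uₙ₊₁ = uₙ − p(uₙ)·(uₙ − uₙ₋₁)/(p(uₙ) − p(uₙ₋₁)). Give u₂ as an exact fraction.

1/5

p(1) = 4, p(0) = −1. u₂ = 0 − (−1)·(0 − 1)/((−1) − 4) = 1/5.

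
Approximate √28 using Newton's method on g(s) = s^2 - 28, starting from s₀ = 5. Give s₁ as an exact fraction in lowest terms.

g'(s) = 2s.
g(5) = -3, g'(5) = 10, so s₁ = 5 - (-3)/10 = 53/10.

53/10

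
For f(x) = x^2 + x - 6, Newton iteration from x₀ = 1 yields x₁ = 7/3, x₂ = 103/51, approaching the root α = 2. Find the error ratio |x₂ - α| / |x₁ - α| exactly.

x₁ - α = 7/3 - 2 = 1/3, so |x₁ - α| = 1/3.
x₂ - α = 103/51 - 2 = 1/51, so |x₂ - α| = 1/51.
Ratio = (1/51) / (1/3) = 1/17.

1/17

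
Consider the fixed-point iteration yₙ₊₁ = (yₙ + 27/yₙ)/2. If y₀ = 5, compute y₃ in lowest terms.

3650401/702520

y₁ = (5 + 27/5)/2 = 26/5.
y₂ = (26/5 + 27/(26/5))/2 = 1351/260.
y₃ = (1351/260 + 27/(1351/260))/2 = 3650401/702520.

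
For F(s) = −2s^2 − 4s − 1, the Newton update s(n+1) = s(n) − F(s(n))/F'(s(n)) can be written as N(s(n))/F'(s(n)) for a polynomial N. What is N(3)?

−17

F'(s) = −4s − 4.
N(s) = s·F'(s) − F(s) = s·(−4s − 4) − (−2s^2 − 4s − 1) = −2s^2 + 1.
N(3) = −17.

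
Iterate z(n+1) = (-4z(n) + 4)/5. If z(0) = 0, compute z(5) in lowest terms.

1844/3125

z(1) = (-4·0 + 4)/5 = 4/5.
z(2) = (-4·(4/5) + 4)/5 = 4/25.
z(3) = (-4·(4/25) + 4)/5 = 84/125.
z(4) = (-4·(84/125) + 4)/5 = 164/625.
z(5) = (-4·(164/625) + 4)/5 = 1844/3125.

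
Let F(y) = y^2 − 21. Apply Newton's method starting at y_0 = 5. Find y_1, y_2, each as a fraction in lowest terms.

F'(y) = 2y.
F(5) = 4, F'(5) = 10, so y_1 = 5 − 4/10 = 23/5.
F(23/5) = 4/25, F'(23/5) = 46/5, so y_2 = (23/5) − (4/25)/(46/5) = 527/115.

y_1 = 23/5, y_2 = 527/115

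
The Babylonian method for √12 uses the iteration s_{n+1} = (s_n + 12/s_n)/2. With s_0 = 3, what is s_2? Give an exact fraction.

s_1 = (3 + 12/3)/2 = 7/2.
s_2 = (7/2 + 12/(7/2))/2 = 97/28.

97/28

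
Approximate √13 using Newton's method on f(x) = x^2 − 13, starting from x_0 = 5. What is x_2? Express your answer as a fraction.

343/95

f'(x) = 2x.
f(5) = 12, f'(5) = 10, so x_1 = 5 − 12/10 = 19/5.
f(19/5) = 36/25, f'(19/5) = 38/5, so x_2 = (19/5) − (36/25)/(38/5) = 343/95.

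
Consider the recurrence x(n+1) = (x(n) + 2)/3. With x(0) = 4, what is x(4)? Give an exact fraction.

28/27

x(1) = (4 + 2)/3 = 2.
x(2) = (2 + 2)/3 = 4/3.
x(3) = ((4/3) + 2)/3 = 10/9.
x(4) = ((10/9) + 2)/3 = 28/27.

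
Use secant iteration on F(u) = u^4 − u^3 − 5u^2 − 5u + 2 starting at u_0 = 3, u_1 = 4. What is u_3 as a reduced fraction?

F(3) = −4, F(4) = 94. u_2 = 4 − 94·(4 − 3)/(94 − (−4)) = 149/49.
F(4) = 94, F(149/49) = −11847008/5764801. u_3 = (149/49) − (−11847008/5764801)·((149/49) − 4)/((−11847008/5764801) − 94) = 18033829/5890833.

18033829/5890833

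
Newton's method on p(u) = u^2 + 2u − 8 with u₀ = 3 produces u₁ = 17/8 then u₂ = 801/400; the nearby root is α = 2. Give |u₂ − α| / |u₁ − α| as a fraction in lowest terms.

u₁ − α = 17/8 − 2 = 1/8, so |u₁ − α| = 1/8.
u₂ − α = 801/400 − 2 = 1/400, so |u₂ − α| = 1/400.
Ratio = (1/400) / (1/8) = 1/50.

1/50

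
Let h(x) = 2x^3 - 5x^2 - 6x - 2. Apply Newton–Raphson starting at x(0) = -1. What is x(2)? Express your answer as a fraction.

-911/1970

h'(x) = 6x^2 - 10x - 6.
h(-1) = -3, h'(-1) = 10, so x(1) = (-1) - (-3)/10 = -7/10.
h(-7/10) = -117/125, h'(-7/10) = 197/50, so x(2) = (-7/10) - (-117/125)/(197/50) = -911/1970.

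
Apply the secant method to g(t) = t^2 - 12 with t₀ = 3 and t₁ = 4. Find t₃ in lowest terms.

45/13

g(3) = -3, g(4) = 4. t₂ = 4 - 4·(4 - 3)/(4 - (-3)) = 24/7.
g(4) = 4, g(24/7) = -12/49. t₃ = (24/7) - (-12/49)·((24/7) - 4)/((-12/49) - 4) = 45/13.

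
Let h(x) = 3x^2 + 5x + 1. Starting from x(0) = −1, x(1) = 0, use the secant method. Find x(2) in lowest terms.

h(−1) = −1, h(0) = 1. x(2) = 0 − 1·(0 − (−1))/(1 − (−1)) = −1/2.

−1/2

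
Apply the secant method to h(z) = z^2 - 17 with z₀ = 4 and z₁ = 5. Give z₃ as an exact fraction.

h(4) = -1, h(5) = 8. z₂ = 5 - 8·(5 - 4)/(8 - (-1)) = 37/9.
h(5) = 8, h(37/9) = -8/81. z₃ = (37/9) - (-8/81)·((37/9) - 5)/((-8/81) - 8) = 169/41.

169/41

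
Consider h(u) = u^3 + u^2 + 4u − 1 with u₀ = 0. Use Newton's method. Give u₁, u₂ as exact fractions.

u₁ = 1/4, u₂ = 7/30

h'(u) = 3u^2 + 2u + 4.
h(0) = −1, h'(0) = 4, so u₁ = 0 − (−1)/4 = 1/4.
h(1/4) = 5/64, h'(1/4) = 75/16, so u₂ = (1/4) − (5/64)/(75/16) = 7/30.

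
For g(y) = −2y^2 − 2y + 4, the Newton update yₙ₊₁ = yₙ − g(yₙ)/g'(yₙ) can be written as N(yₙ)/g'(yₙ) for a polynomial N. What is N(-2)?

g'(y) = −4y − 2.
N(y) = y·g'(y) − g(y) = y·(−4y − 2) − (−2y^2 − 2y + 4) = −2y^2 − 4.
N(-2) = −12.

−12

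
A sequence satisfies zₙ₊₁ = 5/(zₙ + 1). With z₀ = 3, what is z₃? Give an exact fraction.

45/29

z₁ = 5/(3 + 1) = 5/4.
z₂ = 5/(5/4 + 1) = 20/9.
z₃ = 5/(20/9 + 1) = 45/29.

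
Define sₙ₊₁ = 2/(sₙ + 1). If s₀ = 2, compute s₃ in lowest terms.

s₁ = 2/(2 + 1) = 2/3.
s₂ = 2/(2/3 + 1) = 6/5.
s₃ = 2/(6/5 + 1) = 10/11.

10/11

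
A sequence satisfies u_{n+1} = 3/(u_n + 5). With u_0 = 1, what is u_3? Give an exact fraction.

u_1 = 3/(1 + 5) = 1/2.
u_2 = 3/(1/2 + 5) = 6/11.
u_3 = 3/(6/11 + 5) = 33/61.

33/61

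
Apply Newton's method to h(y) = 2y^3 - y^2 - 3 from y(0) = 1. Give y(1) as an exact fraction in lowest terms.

3/2

h'(y) = 6y^2 - 2y.
h(1) = -2, h'(1) = 4, so y(1) = 1 - (-2)/4 = 3/2.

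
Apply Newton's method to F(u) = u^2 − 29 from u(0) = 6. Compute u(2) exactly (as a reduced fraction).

F'(u) = 2u.
F(6) = 7, F'(6) = 12, so u(1) = 6 − 7/12 = 65/12.
F(65/12) = 49/144, F'(65/12) = 65/6, so u(2) = (65/12) − (49/144)/(65/6) = 8401/1560.

8401/1560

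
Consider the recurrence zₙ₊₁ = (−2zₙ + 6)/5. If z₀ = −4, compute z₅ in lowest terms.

2834/3125

z₁ = (−2·(−4) + 6)/5 = 14/5.
z₂ = (−2·(14/5) + 6)/5 = 2/25.
z₃ = (−2·(2/25) + 6)/5 = 146/125.
z₄ = (−2·(146/125) + 6)/5 = 458/625.
z₅ = (−2·(458/625) + 6)/5 = 2834/3125.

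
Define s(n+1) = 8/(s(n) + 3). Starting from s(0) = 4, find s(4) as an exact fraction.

1144/661

s(1) = 8/(4 + 3) = 8/7.
s(2) = 8/(8/7 + 3) = 56/29.
s(3) = 8/(56/29 + 3) = 232/143.
s(4) = 8/(232/143 + 3) = 1144/661.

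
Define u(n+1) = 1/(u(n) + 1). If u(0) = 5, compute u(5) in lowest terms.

20/33

u(1) = 1/(5 + 1) = 1/6.
u(2) = 1/(1/6 + 1) = 6/7.
u(3) = 1/(6/7 + 1) = 7/13.
u(4) = 1/(7/13 + 1) = 13/20.
u(5) = 1/(13/20 + 1) = 20/33.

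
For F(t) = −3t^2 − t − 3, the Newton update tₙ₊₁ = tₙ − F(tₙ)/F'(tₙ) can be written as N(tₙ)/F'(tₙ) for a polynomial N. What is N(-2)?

F'(t) = −6t − 1.
N(t) = t·F'(t) − F(t) = t·(−6t − 1) − (−3t^2 − t − 3) = −3t^2 + 3.
N(-2) = −9.

−9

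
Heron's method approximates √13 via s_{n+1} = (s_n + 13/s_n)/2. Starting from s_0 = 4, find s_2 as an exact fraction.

1673/464

s_1 = (4 + 13/4)/2 = 29/8.
s_2 = (29/8 + 13/(29/8))/2 = 1673/464.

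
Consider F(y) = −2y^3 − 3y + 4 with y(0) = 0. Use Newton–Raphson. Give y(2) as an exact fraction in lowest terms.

364/369

F'(y) = −6y^2 − 3.
F(0) = 4, F'(0) = −3, so y(1) = 0 − 4/(−3) = 4/3.
F(4/3) = −128/27, F'(4/3) = −41/3, so y(2) = (4/3) − (−128/27)/(−41/3) = 364/369.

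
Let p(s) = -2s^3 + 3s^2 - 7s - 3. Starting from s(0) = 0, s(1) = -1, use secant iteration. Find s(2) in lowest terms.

p(0) = -3, p(-1) = 9. s(2) = (-1) - 9·((-1) - 0)/(9 - (-3)) = -1/4.

-1/4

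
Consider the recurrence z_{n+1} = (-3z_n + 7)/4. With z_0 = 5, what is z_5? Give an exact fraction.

13/256

z_1 = (-3·5 + 7)/4 = -2.
z_2 = (-3·(-2) + 7)/4 = 13/4.
z_3 = (-3·(13/4) + 7)/4 = -11/16.
z_4 = (-3·(-11/16) + 7)/4 = 145/64.
z_5 = (-3·(145/64) + 7)/4 = 13/256.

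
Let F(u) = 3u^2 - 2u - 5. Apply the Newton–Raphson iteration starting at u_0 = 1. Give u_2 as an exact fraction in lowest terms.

17/10

F'(u) = 6u - 2.
F(1) = -4, F'(1) = 4, so u_1 = 1 - (-4)/4 = 2.
F(2) = 3, F'(2) = 10, so u_2 = 2 - 3/10 = 17/10.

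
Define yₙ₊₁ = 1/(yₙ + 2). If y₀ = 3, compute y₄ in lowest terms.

27/65

y₁ = 1/(3 + 2) = 1/5.
y₂ = 1/(1/5 + 2) = 5/11.
y₃ = 1/(5/11 + 2) = 11/27.
y₄ = 1/(11/27 + 2) = 27/65.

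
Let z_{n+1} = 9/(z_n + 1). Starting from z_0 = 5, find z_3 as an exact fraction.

45/23

z_1 = 9/(5 + 1) = 3/2.
z_2 = 9/(3/2 + 1) = 18/5.
z_3 = 9/(18/5 + 1) = 45/23.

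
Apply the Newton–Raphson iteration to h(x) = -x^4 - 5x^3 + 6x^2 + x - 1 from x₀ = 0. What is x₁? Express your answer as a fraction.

1

h'(x) = -4x^3 - 15x^2 + 12x + 1.
h(0) = -1, h'(0) = 1, so x₁ = 0 - (-1)/1 = 1.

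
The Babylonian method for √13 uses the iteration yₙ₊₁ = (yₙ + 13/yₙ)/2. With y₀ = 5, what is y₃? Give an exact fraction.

y₁ = (5 + 13/5)/2 = 19/5.
y₂ = (19/5 + 13/(19/5))/2 = 343/95.
y₃ = (343/95 + 13/(343/95))/2 = 117487/32585.

117487/32585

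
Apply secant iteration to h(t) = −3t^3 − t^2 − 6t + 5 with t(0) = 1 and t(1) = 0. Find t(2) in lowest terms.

1/2

h(1) = −5, h(0) = 5. t(2) = 0 − 5·(0 − 1)/(5 − (−5)) = 1/2.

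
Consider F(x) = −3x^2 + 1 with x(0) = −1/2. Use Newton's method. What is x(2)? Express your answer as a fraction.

−97/168

F'(x) = −6x.
F(−1/2) = 1/4, F'(−1/2) = 3, so x(1) = (−1/2) − (1/4)/3 = −7/12.
F(−7/12) = −1/48, F'(−7/12) = 7/2, so x(2) = (−7/12) − (−1/48)/(7/2) = −97/168.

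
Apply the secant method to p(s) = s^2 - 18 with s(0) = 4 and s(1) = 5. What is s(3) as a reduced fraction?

352/83

p(4) = -2, p(5) = 7. s(2) = 5 - 7·(5 - 4)/(7 - (-2)) = 38/9.
p(5) = 7, p(38/9) = -14/81. s(3) = (38/9) - (-14/81)·((38/9) - 5)/((-14/81) - 7) = 352/83.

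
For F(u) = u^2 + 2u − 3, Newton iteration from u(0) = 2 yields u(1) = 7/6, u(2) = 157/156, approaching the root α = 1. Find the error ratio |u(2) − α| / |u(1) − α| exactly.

u(1) − α = 7/6 − 1 = 1/6, so |u(1) − α| = 1/6.
u(2) − α = 157/156 − 1 = 1/156, so |u(2) − α| = 1/156.
Ratio = (1/156) / (1/6) = 1/26.

1/26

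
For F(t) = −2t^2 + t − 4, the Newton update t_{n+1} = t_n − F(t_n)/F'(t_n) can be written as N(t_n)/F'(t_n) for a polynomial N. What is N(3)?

−14

F'(t) = −4t + 1.
N(t) = t·F'(t) − F(t) = t·(−4t + 1) − (−2t^2 + t − 4) = −2t^2 + 4.
N(3) = −14.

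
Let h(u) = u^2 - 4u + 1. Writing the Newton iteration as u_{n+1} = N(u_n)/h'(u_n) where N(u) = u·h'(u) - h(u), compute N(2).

3

h'(u) = 2u - 4.
N(u) = u·h'(u) - h(u) = u·(2u - 4) - (u^2 - 4u + 1) = u^2 - 1.
N(2) = 3.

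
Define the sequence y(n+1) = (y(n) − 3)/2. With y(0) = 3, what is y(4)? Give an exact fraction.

−21/8

y(1) = (3 − 3)/2 = 0.
y(2) = (0 − 3)/2 = −3/2.
y(3) = ((−3/2) − 3)/2 = −9/4.
y(4) = ((−9/4) − 3)/2 = −21/8.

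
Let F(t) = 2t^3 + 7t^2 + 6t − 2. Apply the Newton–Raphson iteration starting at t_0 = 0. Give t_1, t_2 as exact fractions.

F'(t) = 6t^2 + 14t + 6.
F(0) = −2, F'(0) = 6, so t_1 = 0 − (−2)/6 = 1/3.
F(1/3) = 23/27, F'(1/3) = 34/3, so t_2 = (1/3) − (23/27)/(34/3) = 79/306.

t_1 = 1/3, t_2 = 79/306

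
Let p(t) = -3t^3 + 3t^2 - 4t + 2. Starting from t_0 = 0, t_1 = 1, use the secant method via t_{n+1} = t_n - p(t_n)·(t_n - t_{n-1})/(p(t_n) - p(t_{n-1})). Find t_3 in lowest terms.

p(0) = 2, p(1) = -2. t_2 = 1 - (-2)·(1 - 0)/((-2) - 2) = 1/2.
p(1) = -2, p(1/2) = 3/8. t_3 = (1/2) - (3/8)·((1/2) - 1)/((3/8) - (-2)) = 11/19.

11/19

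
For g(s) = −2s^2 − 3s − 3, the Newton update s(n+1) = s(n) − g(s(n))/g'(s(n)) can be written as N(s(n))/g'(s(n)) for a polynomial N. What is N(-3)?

g'(s) = −4s − 3.
N(s) = s·g'(s) − g(s) = s·(−4s − 3) − (−2s^2 − 3s − 3) = −2s^2 + 3.
N(-3) = −15.

−15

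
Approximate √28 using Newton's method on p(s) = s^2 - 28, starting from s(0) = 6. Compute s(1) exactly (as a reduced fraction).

p'(s) = 2s.
p(6) = 8, p'(6) = 12, so s(1) = 6 - 8/12 = 16/3.

16/3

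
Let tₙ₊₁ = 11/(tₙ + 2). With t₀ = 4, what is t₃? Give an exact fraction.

t₁ = 11/(4 + 2) = 11/6.
t₂ = 11/(11/6 + 2) = 66/23.
t₃ = 11/(66/23 + 2) = 253/112.

253/112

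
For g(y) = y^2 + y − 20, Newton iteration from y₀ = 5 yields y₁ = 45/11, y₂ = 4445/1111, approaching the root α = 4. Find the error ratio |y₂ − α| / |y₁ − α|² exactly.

11/101

y₁ − α = 45/11 − 4 = 1/11, so |y₁ − α| = 1/11.
y₂ − α = 4445/1111 − 4 = 1/1111, so |y₂ − α| = 1/1111.
|y₁ − α|² = 1/121.
Ratio = (1/1111) / (1/121) = 11/101.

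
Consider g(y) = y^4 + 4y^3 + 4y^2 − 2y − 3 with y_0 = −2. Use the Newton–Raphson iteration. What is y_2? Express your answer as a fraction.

g'(y) = 4y^3 + 12y^2 + 8y − 2.
g(−2) = 1, g'(−2) = −2, so y_1 = (−2) − 1/(−2) = −3/2.
g(−3/2) = 9/16, g'(−3/2) = −1/2, so y_2 = (−3/2) − (9/16)/(−1/2) = −3/8.

−3/8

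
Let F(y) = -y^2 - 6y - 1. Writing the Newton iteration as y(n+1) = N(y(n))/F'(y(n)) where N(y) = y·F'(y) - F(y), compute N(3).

-8

F'(y) = -2y - 6.
N(y) = y·F'(y) - F(y) = y·(-2y - 6) - (-y^2 - 6y - 1) = -y^2 + 1.
N(3) = -8.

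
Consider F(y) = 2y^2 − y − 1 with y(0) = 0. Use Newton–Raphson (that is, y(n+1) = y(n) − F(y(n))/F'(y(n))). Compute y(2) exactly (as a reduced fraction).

−3/5

F'(y) = 4y − 1.
F(0) = −1, F'(0) = −1, so y(1) = 0 − (−1)/(−1) = −1.
F(−1) = 2, F'(−1) = −5, so y(2) = (−1) − 2/(−5) = −3/5.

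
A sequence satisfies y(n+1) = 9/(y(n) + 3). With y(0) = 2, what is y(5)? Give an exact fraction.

63/34

y(1) = 9/(2 + 3) = 9/5.
y(2) = 9/(9/5 + 3) = 15/8.
y(3) = 9/(15/8 + 3) = 24/13.
y(4) = 9/(24/13 + 3) = 13/7.
y(5) = 9/(13/7 + 3) = 63/34.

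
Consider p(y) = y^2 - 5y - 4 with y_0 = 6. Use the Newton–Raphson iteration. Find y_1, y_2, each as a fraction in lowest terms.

p'(y) = 2y - 5.
p(6) = 2, p'(6) = 7, so y_1 = 6 - 2/7 = 40/7.
p(40/7) = 4/49, p'(40/7) = 45/7, so y_2 = (40/7) - (4/49)/(45/7) = 1796/315.

y_1 = 40/7, y_2 = 1796/315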